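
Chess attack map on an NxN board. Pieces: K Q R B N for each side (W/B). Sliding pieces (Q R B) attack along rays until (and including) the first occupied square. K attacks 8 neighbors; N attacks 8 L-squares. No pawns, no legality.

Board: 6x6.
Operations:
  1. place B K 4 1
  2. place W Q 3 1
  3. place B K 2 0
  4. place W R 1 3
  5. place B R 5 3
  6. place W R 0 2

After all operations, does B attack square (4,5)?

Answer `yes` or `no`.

Answer: no

Derivation:
Op 1: place BK@(4,1)
Op 2: place WQ@(3,1)
Op 3: place BK@(2,0)
Op 4: place WR@(1,3)
Op 5: place BR@(5,3)
Op 6: place WR@(0,2)
Per-piece attacks for B:
  BK@(2,0): attacks (2,1) (3,0) (1,0) (3,1) (1,1)
  BK@(4,1): attacks (4,2) (4,0) (5,1) (3,1) (5,2) (5,0) (3,2) (3,0)
  BR@(5,3): attacks (5,4) (5,5) (5,2) (5,1) (5,0) (4,3) (3,3) (2,3) (1,3) [ray(-1,0) blocked at (1,3)]
B attacks (4,5): no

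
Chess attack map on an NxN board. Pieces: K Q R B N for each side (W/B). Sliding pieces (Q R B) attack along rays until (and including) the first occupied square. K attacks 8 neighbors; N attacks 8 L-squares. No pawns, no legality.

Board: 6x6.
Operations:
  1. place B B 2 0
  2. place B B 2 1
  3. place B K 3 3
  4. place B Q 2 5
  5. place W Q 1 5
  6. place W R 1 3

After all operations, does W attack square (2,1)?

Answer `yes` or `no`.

Op 1: place BB@(2,0)
Op 2: place BB@(2,1)
Op 3: place BK@(3,3)
Op 4: place BQ@(2,5)
Op 5: place WQ@(1,5)
Op 6: place WR@(1,3)
Per-piece attacks for W:
  WR@(1,3): attacks (1,4) (1,5) (1,2) (1,1) (1,0) (2,3) (3,3) (0,3) [ray(0,1) blocked at (1,5); ray(1,0) blocked at (3,3)]
  WQ@(1,5): attacks (1,4) (1,3) (2,5) (0,5) (2,4) (3,3) (0,4) [ray(0,-1) blocked at (1,3); ray(1,0) blocked at (2,5); ray(1,-1) blocked at (3,3)]
W attacks (2,1): no

Answer: no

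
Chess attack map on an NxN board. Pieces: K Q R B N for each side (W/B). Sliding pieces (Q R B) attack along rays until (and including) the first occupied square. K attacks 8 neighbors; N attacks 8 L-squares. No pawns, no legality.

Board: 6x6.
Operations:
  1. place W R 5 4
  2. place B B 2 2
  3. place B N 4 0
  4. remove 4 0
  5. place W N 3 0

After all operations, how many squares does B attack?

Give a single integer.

Answer: 9

Derivation:
Op 1: place WR@(5,4)
Op 2: place BB@(2,2)
Op 3: place BN@(4,0)
Op 4: remove (4,0)
Op 5: place WN@(3,0)
Per-piece attacks for B:
  BB@(2,2): attacks (3,3) (4,4) (5,5) (3,1) (4,0) (1,3) (0,4) (1,1) (0,0)
Union (9 distinct): (0,0) (0,4) (1,1) (1,3) (3,1) (3,3) (4,0) (4,4) (5,5)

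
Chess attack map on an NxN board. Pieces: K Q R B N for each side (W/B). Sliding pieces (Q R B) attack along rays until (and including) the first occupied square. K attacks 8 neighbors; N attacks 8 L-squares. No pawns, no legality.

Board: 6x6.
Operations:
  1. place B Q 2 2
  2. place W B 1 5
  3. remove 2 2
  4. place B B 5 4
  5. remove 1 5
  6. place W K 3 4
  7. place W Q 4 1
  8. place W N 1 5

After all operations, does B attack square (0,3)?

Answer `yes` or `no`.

Answer: no

Derivation:
Op 1: place BQ@(2,2)
Op 2: place WB@(1,5)
Op 3: remove (2,2)
Op 4: place BB@(5,4)
Op 5: remove (1,5)
Op 6: place WK@(3,4)
Op 7: place WQ@(4,1)
Op 8: place WN@(1,5)
Per-piece attacks for B:
  BB@(5,4): attacks (4,5) (4,3) (3,2) (2,1) (1,0)
B attacks (0,3): no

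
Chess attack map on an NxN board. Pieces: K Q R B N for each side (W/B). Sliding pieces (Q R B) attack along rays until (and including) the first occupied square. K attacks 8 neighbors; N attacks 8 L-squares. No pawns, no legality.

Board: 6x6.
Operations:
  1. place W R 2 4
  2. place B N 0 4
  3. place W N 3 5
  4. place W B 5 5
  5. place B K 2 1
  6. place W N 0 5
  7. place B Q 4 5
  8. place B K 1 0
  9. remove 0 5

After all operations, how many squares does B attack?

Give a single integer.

Op 1: place WR@(2,4)
Op 2: place BN@(0,4)
Op 3: place WN@(3,5)
Op 4: place WB@(5,5)
Op 5: place BK@(2,1)
Op 6: place WN@(0,5)
Op 7: place BQ@(4,5)
Op 8: place BK@(1,0)
Op 9: remove (0,5)
Per-piece attacks for B:
  BN@(0,4): attacks (2,5) (1,2) (2,3)
  BK@(1,0): attacks (1,1) (2,0) (0,0) (2,1) (0,1)
  BK@(2,1): attacks (2,2) (2,0) (3,1) (1,1) (3,2) (3,0) (1,2) (1,0)
  BQ@(4,5): attacks (4,4) (4,3) (4,2) (4,1) (4,0) (5,5) (3,5) (5,4) (3,4) (2,3) (1,2) (0,1) [ray(1,0) blocked at (5,5); ray(-1,0) blocked at (3,5)]
Union (22 distinct): (0,0) (0,1) (1,0) (1,1) (1,2) (2,0) (2,1) (2,2) (2,3) (2,5) (3,0) (3,1) (3,2) (3,4) (3,5) (4,0) (4,1) (4,2) (4,3) (4,4) (5,4) (5,5)

Answer: 22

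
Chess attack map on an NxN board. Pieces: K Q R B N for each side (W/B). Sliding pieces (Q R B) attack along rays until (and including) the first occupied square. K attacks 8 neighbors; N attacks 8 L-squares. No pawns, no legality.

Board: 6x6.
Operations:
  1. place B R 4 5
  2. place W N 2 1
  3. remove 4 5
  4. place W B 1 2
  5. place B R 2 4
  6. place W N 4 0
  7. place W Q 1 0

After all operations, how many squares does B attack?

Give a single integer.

Op 1: place BR@(4,5)
Op 2: place WN@(2,1)
Op 3: remove (4,5)
Op 4: place WB@(1,2)
Op 5: place BR@(2,4)
Op 6: place WN@(4,0)
Op 7: place WQ@(1,0)
Per-piece attacks for B:
  BR@(2,4): attacks (2,5) (2,3) (2,2) (2,1) (3,4) (4,4) (5,4) (1,4) (0,4) [ray(0,-1) blocked at (2,1)]
Union (9 distinct): (0,4) (1,4) (2,1) (2,2) (2,3) (2,5) (3,4) (4,4) (5,4)

Answer: 9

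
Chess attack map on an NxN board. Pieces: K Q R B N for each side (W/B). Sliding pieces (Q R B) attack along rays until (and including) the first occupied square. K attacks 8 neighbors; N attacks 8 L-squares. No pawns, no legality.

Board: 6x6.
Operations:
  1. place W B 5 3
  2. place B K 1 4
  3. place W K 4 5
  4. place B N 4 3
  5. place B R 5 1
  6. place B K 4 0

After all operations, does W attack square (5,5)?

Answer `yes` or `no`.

Op 1: place WB@(5,3)
Op 2: place BK@(1,4)
Op 3: place WK@(4,5)
Op 4: place BN@(4,3)
Op 5: place BR@(5,1)
Op 6: place BK@(4,0)
Per-piece attacks for W:
  WK@(4,5): attacks (4,4) (5,5) (3,5) (5,4) (3,4)
  WB@(5,3): attacks (4,4) (3,5) (4,2) (3,1) (2,0)
W attacks (5,5): yes

Answer: yes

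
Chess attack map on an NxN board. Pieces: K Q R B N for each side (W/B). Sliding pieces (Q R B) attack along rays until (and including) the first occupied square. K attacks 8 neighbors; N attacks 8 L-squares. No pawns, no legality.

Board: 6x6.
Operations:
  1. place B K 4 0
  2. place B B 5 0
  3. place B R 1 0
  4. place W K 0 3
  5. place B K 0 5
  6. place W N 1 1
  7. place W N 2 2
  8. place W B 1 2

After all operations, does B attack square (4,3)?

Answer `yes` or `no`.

Answer: no

Derivation:
Op 1: place BK@(4,0)
Op 2: place BB@(5,0)
Op 3: place BR@(1,0)
Op 4: place WK@(0,3)
Op 5: place BK@(0,5)
Op 6: place WN@(1,1)
Op 7: place WN@(2,2)
Op 8: place WB@(1,2)
Per-piece attacks for B:
  BK@(0,5): attacks (0,4) (1,5) (1,4)
  BR@(1,0): attacks (1,1) (2,0) (3,0) (4,0) (0,0) [ray(0,1) blocked at (1,1); ray(1,0) blocked at (4,0)]
  BK@(4,0): attacks (4,1) (5,0) (3,0) (5,1) (3,1)
  BB@(5,0): attacks (4,1) (3,2) (2,3) (1,4) (0,5) [ray(-1,1) blocked at (0,5)]
B attacks (4,3): no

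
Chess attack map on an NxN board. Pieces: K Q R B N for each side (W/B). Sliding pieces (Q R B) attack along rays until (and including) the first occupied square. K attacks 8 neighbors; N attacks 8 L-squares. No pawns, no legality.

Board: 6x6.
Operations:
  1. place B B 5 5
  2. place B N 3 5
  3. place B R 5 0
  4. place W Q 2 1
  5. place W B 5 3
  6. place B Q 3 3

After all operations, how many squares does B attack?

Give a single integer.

Answer: 26

Derivation:
Op 1: place BB@(5,5)
Op 2: place BN@(3,5)
Op 3: place BR@(5,0)
Op 4: place WQ@(2,1)
Op 5: place WB@(5,3)
Op 6: place BQ@(3,3)
Per-piece attacks for B:
  BQ@(3,3): attacks (3,4) (3,5) (3,2) (3,1) (3,0) (4,3) (5,3) (2,3) (1,3) (0,3) (4,4) (5,5) (4,2) (5,1) (2,4) (1,5) (2,2) (1,1) (0,0) [ray(0,1) blocked at (3,5); ray(1,0) blocked at (5,3); ray(1,1) blocked at (5,5)]
  BN@(3,5): attacks (4,3) (5,4) (2,3) (1,4)
  BR@(5,0): attacks (5,1) (5,2) (5,3) (4,0) (3,0) (2,0) (1,0) (0,0) [ray(0,1) blocked at (5,3)]
  BB@(5,5): attacks (4,4) (3,3) [ray(-1,-1) blocked at (3,3)]
Union (26 distinct): (0,0) (0,3) (1,0) (1,1) (1,3) (1,4) (1,5) (2,0) (2,2) (2,3) (2,4) (3,0) (3,1) (3,2) (3,3) (3,4) (3,5) (4,0) (4,2) (4,3) (4,4) (5,1) (5,2) (5,3) (5,4) (5,5)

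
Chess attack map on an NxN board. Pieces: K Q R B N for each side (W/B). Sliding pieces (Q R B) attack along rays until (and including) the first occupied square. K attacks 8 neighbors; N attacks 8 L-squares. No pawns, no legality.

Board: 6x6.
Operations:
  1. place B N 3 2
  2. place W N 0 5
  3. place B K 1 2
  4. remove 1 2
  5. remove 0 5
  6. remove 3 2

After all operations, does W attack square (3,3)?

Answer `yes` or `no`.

Op 1: place BN@(3,2)
Op 2: place WN@(0,5)
Op 3: place BK@(1,2)
Op 4: remove (1,2)
Op 5: remove (0,5)
Op 6: remove (3,2)
Per-piece attacks for W:
W attacks (3,3): no

Answer: no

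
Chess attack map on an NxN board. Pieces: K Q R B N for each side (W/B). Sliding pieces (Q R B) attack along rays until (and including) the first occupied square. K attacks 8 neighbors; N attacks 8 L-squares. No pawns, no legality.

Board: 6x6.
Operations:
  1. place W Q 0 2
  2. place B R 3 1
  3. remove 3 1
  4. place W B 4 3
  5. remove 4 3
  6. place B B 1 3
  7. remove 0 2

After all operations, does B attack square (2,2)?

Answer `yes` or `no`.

Answer: yes

Derivation:
Op 1: place WQ@(0,2)
Op 2: place BR@(3,1)
Op 3: remove (3,1)
Op 4: place WB@(4,3)
Op 5: remove (4,3)
Op 6: place BB@(1,3)
Op 7: remove (0,2)
Per-piece attacks for B:
  BB@(1,3): attacks (2,4) (3,5) (2,2) (3,1) (4,0) (0,4) (0,2)
B attacks (2,2): yes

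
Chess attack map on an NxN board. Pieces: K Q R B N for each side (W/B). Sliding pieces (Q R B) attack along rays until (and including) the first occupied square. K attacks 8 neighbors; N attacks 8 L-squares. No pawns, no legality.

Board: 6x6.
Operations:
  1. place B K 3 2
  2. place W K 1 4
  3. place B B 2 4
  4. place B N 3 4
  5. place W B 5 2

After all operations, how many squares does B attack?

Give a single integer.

Answer: 15

Derivation:
Op 1: place BK@(3,2)
Op 2: place WK@(1,4)
Op 3: place BB@(2,4)
Op 4: place BN@(3,4)
Op 5: place WB@(5,2)
Per-piece attacks for B:
  BB@(2,4): attacks (3,5) (3,3) (4,2) (5,1) (1,5) (1,3) (0,2)
  BK@(3,2): attacks (3,3) (3,1) (4,2) (2,2) (4,3) (4,1) (2,3) (2,1)
  BN@(3,4): attacks (5,5) (1,5) (4,2) (5,3) (2,2) (1,3)
Union (15 distinct): (0,2) (1,3) (1,5) (2,1) (2,2) (2,3) (3,1) (3,3) (3,5) (4,1) (4,2) (4,3) (5,1) (5,3) (5,5)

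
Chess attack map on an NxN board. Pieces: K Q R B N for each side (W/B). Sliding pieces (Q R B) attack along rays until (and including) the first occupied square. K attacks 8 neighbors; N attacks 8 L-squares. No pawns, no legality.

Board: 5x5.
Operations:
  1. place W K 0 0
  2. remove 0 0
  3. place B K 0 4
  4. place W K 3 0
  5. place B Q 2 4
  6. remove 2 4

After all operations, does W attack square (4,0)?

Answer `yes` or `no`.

Answer: yes

Derivation:
Op 1: place WK@(0,0)
Op 2: remove (0,0)
Op 3: place BK@(0,4)
Op 4: place WK@(3,0)
Op 5: place BQ@(2,4)
Op 6: remove (2,4)
Per-piece attacks for W:
  WK@(3,0): attacks (3,1) (4,0) (2,0) (4,1) (2,1)
W attacks (4,0): yes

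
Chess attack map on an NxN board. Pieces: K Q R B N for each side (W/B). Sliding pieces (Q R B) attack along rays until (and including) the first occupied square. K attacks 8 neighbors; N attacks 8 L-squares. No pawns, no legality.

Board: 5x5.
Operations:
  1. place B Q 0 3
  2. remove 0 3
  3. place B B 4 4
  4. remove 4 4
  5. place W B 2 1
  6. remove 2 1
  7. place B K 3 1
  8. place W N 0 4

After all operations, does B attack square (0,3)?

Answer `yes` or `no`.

Answer: no

Derivation:
Op 1: place BQ@(0,3)
Op 2: remove (0,3)
Op 3: place BB@(4,4)
Op 4: remove (4,4)
Op 5: place WB@(2,1)
Op 6: remove (2,1)
Op 7: place BK@(3,1)
Op 8: place WN@(0,4)
Per-piece attacks for B:
  BK@(3,1): attacks (3,2) (3,0) (4,1) (2,1) (4,2) (4,0) (2,2) (2,0)
B attacks (0,3): no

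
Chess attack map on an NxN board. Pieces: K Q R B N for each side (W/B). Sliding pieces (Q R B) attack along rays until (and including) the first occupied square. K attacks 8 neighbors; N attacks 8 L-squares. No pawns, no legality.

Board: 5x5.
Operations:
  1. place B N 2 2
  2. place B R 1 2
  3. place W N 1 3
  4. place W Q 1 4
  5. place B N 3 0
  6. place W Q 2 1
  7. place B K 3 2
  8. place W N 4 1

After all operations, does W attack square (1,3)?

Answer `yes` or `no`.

Answer: yes

Derivation:
Op 1: place BN@(2,2)
Op 2: place BR@(1,2)
Op 3: place WN@(1,3)
Op 4: place WQ@(1,4)
Op 5: place BN@(3,0)
Op 6: place WQ@(2,1)
Op 7: place BK@(3,2)
Op 8: place WN@(4,1)
Per-piece attacks for W:
  WN@(1,3): attacks (3,4) (2,1) (3,2) (0,1)
  WQ@(1,4): attacks (1,3) (2,4) (3,4) (4,4) (0,4) (2,3) (3,2) (0,3) [ray(0,-1) blocked at (1,3); ray(1,-1) blocked at (3,2)]
  WQ@(2,1): attacks (2,2) (2,0) (3,1) (4,1) (1,1) (0,1) (3,2) (3,0) (1,2) (1,0) [ray(0,1) blocked at (2,2); ray(1,0) blocked at (4,1); ray(1,1) blocked at (3,2); ray(1,-1) blocked at (3,0); ray(-1,1) blocked at (1,2)]
  WN@(4,1): attacks (3,3) (2,2) (2,0)
W attacks (1,3): yes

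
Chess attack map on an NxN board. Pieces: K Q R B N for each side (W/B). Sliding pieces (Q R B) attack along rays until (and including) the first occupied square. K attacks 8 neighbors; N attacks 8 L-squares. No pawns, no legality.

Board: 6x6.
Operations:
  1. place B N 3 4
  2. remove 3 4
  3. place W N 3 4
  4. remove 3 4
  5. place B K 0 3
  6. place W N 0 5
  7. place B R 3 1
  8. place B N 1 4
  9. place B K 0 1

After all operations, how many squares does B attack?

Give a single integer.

Answer: 18

Derivation:
Op 1: place BN@(3,4)
Op 2: remove (3,4)
Op 3: place WN@(3,4)
Op 4: remove (3,4)
Op 5: place BK@(0,3)
Op 6: place WN@(0,5)
Op 7: place BR@(3,1)
Op 8: place BN@(1,4)
Op 9: place BK@(0,1)
Per-piece attacks for B:
  BK@(0,1): attacks (0,2) (0,0) (1,1) (1,2) (1,0)
  BK@(0,3): attacks (0,4) (0,2) (1,3) (1,4) (1,2)
  BN@(1,4): attacks (3,5) (2,2) (3,3) (0,2)
  BR@(3,1): attacks (3,2) (3,3) (3,4) (3,5) (3,0) (4,1) (5,1) (2,1) (1,1) (0,1) [ray(-1,0) blocked at (0,1)]
Union (18 distinct): (0,0) (0,1) (0,2) (0,4) (1,0) (1,1) (1,2) (1,3) (1,4) (2,1) (2,2) (3,0) (3,2) (3,3) (3,4) (3,5) (4,1) (5,1)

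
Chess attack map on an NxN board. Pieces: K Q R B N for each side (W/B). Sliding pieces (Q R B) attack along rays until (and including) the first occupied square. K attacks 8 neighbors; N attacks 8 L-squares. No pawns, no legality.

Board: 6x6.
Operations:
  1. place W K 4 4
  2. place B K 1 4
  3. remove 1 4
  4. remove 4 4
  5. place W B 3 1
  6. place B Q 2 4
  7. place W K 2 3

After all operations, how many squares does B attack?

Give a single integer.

Op 1: place WK@(4,4)
Op 2: place BK@(1,4)
Op 3: remove (1,4)
Op 4: remove (4,4)
Op 5: place WB@(3,1)
Op 6: place BQ@(2,4)
Op 7: place WK@(2,3)
Per-piece attacks for B:
  BQ@(2,4): attacks (2,5) (2,3) (3,4) (4,4) (5,4) (1,4) (0,4) (3,5) (3,3) (4,2) (5,1) (1,5) (1,3) (0,2) [ray(0,-1) blocked at (2,3)]
Union (14 distinct): (0,2) (0,4) (1,3) (1,4) (1,5) (2,3) (2,5) (3,3) (3,4) (3,5) (4,2) (4,4) (5,1) (5,4)

Answer: 14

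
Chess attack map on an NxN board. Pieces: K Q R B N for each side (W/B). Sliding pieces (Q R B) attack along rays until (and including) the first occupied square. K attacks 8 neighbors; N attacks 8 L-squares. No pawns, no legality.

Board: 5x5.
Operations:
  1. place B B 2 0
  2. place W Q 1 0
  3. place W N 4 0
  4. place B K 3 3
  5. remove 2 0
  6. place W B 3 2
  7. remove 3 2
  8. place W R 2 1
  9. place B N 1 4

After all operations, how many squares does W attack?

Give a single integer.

Answer: 16

Derivation:
Op 1: place BB@(2,0)
Op 2: place WQ@(1,0)
Op 3: place WN@(4,0)
Op 4: place BK@(3,3)
Op 5: remove (2,0)
Op 6: place WB@(3,2)
Op 7: remove (3,2)
Op 8: place WR@(2,1)
Op 9: place BN@(1,4)
Per-piece attacks for W:
  WQ@(1,0): attacks (1,1) (1,2) (1,3) (1,4) (2,0) (3,0) (4,0) (0,0) (2,1) (0,1) [ray(0,1) blocked at (1,4); ray(1,0) blocked at (4,0); ray(1,1) blocked at (2,1)]
  WR@(2,1): attacks (2,2) (2,3) (2,4) (2,0) (3,1) (4,1) (1,1) (0,1)
  WN@(4,0): attacks (3,2) (2,1)
Union (16 distinct): (0,0) (0,1) (1,1) (1,2) (1,3) (1,4) (2,0) (2,1) (2,2) (2,3) (2,4) (3,0) (3,1) (3,2) (4,0) (4,1)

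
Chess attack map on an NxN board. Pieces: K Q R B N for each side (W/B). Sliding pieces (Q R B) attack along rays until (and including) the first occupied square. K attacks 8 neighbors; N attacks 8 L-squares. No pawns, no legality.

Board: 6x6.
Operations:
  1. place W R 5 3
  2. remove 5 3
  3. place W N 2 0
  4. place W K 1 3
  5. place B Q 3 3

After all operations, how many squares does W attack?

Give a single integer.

Answer: 11

Derivation:
Op 1: place WR@(5,3)
Op 2: remove (5,3)
Op 3: place WN@(2,0)
Op 4: place WK@(1,3)
Op 5: place BQ@(3,3)
Per-piece attacks for W:
  WK@(1,3): attacks (1,4) (1,2) (2,3) (0,3) (2,4) (2,2) (0,4) (0,2)
  WN@(2,0): attacks (3,2) (4,1) (1,2) (0,1)
Union (11 distinct): (0,1) (0,2) (0,3) (0,4) (1,2) (1,4) (2,2) (2,3) (2,4) (3,2) (4,1)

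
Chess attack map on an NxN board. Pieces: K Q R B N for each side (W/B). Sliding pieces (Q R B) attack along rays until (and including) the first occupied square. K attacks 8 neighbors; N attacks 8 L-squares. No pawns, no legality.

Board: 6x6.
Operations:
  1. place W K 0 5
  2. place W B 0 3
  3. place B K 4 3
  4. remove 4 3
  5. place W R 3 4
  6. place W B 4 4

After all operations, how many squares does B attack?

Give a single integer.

Op 1: place WK@(0,5)
Op 2: place WB@(0,3)
Op 3: place BK@(4,3)
Op 4: remove (4,3)
Op 5: place WR@(3,4)
Op 6: place WB@(4,4)
Per-piece attacks for B:
Union (0 distinct): (none)

Answer: 0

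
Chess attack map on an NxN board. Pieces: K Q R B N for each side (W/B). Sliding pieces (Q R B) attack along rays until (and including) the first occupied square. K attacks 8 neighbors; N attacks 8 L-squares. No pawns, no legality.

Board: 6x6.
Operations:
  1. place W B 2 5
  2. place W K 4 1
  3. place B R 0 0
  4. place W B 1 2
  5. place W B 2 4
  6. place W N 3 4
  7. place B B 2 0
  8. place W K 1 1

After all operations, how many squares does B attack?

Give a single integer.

Op 1: place WB@(2,5)
Op 2: place WK@(4,1)
Op 3: place BR@(0,0)
Op 4: place WB@(1,2)
Op 5: place WB@(2,4)
Op 6: place WN@(3,4)
Op 7: place BB@(2,0)
Op 8: place WK@(1,1)
Per-piece attacks for B:
  BR@(0,0): attacks (0,1) (0,2) (0,3) (0,4) (0,5) (1,0) (2,0) [ray(1,0) blocked at (2,0)]
  BB@(2,0): attacks (3,1) (4,2) (5,3) (1,1) [ray(-1,1) blocked at (1,1)]
Union (11 distinct): (0,1) (0,2) (0,3) (0,4) (0,5) (1,0) (1,1) (2,0) (3,1) (4,2) (5,3)

Answer: 11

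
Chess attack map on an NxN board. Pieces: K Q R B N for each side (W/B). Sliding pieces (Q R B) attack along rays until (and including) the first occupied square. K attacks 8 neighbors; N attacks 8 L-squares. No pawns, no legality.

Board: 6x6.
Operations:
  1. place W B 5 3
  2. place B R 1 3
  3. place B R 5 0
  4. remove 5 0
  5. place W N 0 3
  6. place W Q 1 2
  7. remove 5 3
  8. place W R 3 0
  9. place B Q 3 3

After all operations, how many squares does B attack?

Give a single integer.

Op 1: place WB@(5,3)
Op 2: place BR@(1,3)
Op 3: place BR@(5,0)
Op 4: remove (5,0)
Op 5: place WN@(0,3)
Op 6: place WQ@(1,2)
Op 7: remove (5,3)
Op 8: place WR@(3,0)
Op 9: place BQ@(3,3)
Per-piece attacks for B:
  BR@(1,3): attacks (1,4) (1,5) (1,2) (2,3) (3,3) (0,3) [ray(0,-1) blocked at (1,2); ray(1,0) blocked at (3,3); ray(-1,0) blocked at (0,3)]
  BQ@(3,3): attacks (3,4) (3,5) (3,2) (3,1) (3,0) (4,3) (5,3) (2,3) (1,3) (4,4) (5,5) (4,2) (5,1) (2,4) (1,5) (2,2) (1,1) (0,0) [ray(0,-1) blocked at (3,0); ray(-1,0) blocked at (1,3)]
Union (22 distinct): (0,0) (0,3) (1,1) (1,2) (1,3) (1,4) (1,5) (2,2) (2,3) (2,4) (3,0) (3,1) (3,2) (3,3) (3,4) (3,5) (4,2) (4,3) (4,4) (5,1) (5,3) (5,5)

Answer: 22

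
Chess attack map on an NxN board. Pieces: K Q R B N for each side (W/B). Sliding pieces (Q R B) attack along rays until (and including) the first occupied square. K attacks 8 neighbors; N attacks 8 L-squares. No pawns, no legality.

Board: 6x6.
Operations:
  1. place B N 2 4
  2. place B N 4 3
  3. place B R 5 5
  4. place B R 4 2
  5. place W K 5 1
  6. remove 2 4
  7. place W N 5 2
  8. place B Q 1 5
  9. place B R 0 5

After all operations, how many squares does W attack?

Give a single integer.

Answer: 8

Derivation:
Op 1: place BN@(2,4)
Op 2: place BN@(4,3)
Op 3: place BR@(5,5)
Op 4: place BR@(4,2)
Op 5: place WK@(5,1)
Op 6: remove (2,4)
Op 7: place WN@(5,2)
Op 8: place BQ@(1,5)
Op 9: place BR@(0,5)
Per-piece attacks for W:
  WK@(5,1): attacks (5,2) (5,0) (4,1) (4,2) (4,0)
  WN@(5,2): attacks (4,4) (3,3) (4,0) (3,1)
Union (8 distinct): (3,1) (3,3) (4,0) (4,1) (4,2) (4,4) (5,0) (5,2)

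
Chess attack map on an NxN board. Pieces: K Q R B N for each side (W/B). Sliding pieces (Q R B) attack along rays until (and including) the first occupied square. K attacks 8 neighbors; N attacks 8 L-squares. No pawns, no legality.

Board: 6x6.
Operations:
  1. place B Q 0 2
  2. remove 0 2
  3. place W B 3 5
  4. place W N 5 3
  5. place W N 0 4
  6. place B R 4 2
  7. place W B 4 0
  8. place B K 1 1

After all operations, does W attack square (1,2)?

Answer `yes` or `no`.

Answer: yes

Derivation:
Op 1: place BQ@(0,2)
Op 2: remove (0,2)
Op 3: place WB@(3,5)
Op 4: place WN@(5,3)
Op 5: place WN@(0,4)
Op 6: place BR@(4,2)
Op 7: place WB@(4,0)
Op 8: place BK@(1,1)
Per-piece attacks for W:
  WN@(0,4): attacks (2,5) (1,2) (2,3)
  WB@(3,5): attacks (4,4) (5,3) (2,4) (1,3) (0,2) [ray(1,-1) blocked at (5,3)]
  WB@(4,0): attacks (5,1) (3,1) (2,2) (1,3) (0,4) [ray(-1,1) blocked at (0,4)]
  WN@(5,3): attacks (4,5) (3,4) (4,1) (3,2)
W attacks (1,2): yes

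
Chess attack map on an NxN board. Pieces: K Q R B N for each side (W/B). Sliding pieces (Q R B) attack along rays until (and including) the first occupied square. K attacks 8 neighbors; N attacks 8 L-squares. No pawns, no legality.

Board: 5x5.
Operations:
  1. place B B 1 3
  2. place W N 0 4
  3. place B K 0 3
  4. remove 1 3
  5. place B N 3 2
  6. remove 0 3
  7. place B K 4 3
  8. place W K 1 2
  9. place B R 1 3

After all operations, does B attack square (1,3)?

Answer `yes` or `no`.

Op 1: place BB@(1,3)
Op 2: place WN@(0,4)
Op 3: place BK@(0,3)
Op 4: remove (1,3)
Op 5: place BN@(3,2)
Op 6: remove (0,3)
Op 7: place BK@(4,3)
Op 8: place WK@(1,2)
Op 9: place BR@(1,3)
Per-piece attacks for B:
  BR@(1,3): attacks (1,4) (1,2) (2,3) (3,3) (4,3) (0,3) [ray(0,-1) blocked at (1,2); ray(1,0) blocked at (4,3)]
  BN@(3,2): attacks (4,4) (2,4) (1,3) (4,0) (2,0) (1,1)
  BK@(4,3): attacks (4,4) (4,2) (3,3) (3,4) (3,2)
B attacks (1,3): yes

Answer: yes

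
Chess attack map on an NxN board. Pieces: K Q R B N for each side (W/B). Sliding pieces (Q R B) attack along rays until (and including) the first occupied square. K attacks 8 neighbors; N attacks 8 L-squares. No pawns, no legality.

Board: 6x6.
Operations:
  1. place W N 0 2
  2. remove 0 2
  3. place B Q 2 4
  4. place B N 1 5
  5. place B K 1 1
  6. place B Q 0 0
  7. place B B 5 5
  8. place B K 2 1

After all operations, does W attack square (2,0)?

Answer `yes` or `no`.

Op 1: place WN@(0,2)
Op 2: remove (0,2)
Op 3: place BQ@(2,4)
Op 4: place BN@(1,5)
Op 5: place BK@(1,1)
Op 6: place BQ@(0,0)
Op 7: place BB@(5,5)
Op 8: place BK@(2,1)
Per-piece attacks for W:
W attacks (2,0): no

Answer: no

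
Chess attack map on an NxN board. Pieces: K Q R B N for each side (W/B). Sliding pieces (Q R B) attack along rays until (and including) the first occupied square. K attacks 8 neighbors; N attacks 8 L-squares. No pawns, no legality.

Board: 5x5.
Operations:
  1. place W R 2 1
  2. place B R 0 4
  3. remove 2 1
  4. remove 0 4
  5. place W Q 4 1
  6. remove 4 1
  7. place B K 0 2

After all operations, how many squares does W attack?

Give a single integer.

Op 1: place WR@(2,1)
Op 2: place BR@(0,4)
Op 3: remove (2,1)
Op 4: remove (0,4)
Op 5: place WQ@(4,1)
Op 6: remove (4,1)
Op 7: place BK@(0,2)
Per-piece attacks for W:
Union (0 distinct): (none)

Answer: 0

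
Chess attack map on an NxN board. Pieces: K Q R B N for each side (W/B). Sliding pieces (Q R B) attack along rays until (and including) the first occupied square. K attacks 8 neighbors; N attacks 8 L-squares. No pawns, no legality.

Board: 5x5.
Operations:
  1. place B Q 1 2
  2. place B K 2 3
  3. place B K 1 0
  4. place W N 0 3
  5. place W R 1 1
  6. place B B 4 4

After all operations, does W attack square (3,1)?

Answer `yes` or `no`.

Op 1: place BQ@(1,2)
Op 2: place BK@(2,3)
Op 3: place BK@(1,0)
Op 4: place WN@(0,3)
Op 5: place WR@(1,1)
Op 6: place BB@(4,4)
Per-piece attacks for W:
  WN@(0,3): attacks (2,4) (1,1) (2,2)
  WR@(1,1): attacks (1,2) (1,0) (2,1) (3,1) (4,1) (0,1) [ray(0,1) blocked at (1,2); ray(0,-1) blocked at (1,0)]
W attacks (3,1): yes

Answer: yes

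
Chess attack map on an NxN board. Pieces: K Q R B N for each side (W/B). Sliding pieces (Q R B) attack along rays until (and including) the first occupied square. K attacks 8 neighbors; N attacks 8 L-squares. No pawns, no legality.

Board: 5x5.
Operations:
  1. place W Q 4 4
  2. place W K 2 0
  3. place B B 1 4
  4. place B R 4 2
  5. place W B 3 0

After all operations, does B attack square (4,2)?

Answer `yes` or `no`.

Op 1: place WQ@(4,4)
Op 2: place WK@(2,0)
Op 3: place BB@(1,4)
Op 4: place BR@(4,2)
Op 5: place WB@(3,0)
Per-piece attacks for B:
  BB@(1,4): attacks (2,3) (3,2) (4,1) (0,3)
  BR@(4,2): attacks (4,3) (4,4) (4,1) (4,0) (3,2) (2,2) (1,2) (0,2) [ray(0,1) blocked at (4,4)]
B attacks (4,2): no

Answer: no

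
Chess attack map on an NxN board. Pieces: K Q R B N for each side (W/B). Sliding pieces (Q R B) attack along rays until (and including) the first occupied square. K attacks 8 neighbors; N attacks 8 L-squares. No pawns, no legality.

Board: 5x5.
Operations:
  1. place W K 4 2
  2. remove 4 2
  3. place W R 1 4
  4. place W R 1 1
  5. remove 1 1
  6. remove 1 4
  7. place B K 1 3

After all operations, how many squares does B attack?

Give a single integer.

Op 1: place WK@(4,2)
Op 2: remove (4,2)
Op 3: place WR@(1,4)
Op 4: place WR@(1,1)
Op 5: remove (1,1)
Op 6: remove (1,4)
Op 7: place BK@(1,3)
Per-piece attacks for B:
  BK@(1,3): attacks (1,4) (1,2) (2,3) (0,3) (2,4) (2,2) (0,4) (0,2)
Union (8 distinct): (0,2) (0,3) (0,4) (1,2) (1,4) (2,2) (2,3) (2,4)

Answer: 8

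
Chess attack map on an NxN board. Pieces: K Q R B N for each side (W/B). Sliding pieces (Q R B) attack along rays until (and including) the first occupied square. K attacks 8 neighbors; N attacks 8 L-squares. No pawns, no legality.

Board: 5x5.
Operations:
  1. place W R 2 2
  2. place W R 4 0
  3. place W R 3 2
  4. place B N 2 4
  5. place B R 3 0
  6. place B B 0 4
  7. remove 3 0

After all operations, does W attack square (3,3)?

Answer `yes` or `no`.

Answer: yes

Derivation:
Op 1: place WR@(2,2)
Op 2: place WR@(4,0)
Op 3: place WR@(3,2)
Op 4: place BN@(2,4)
Op 5: place BR@(3,0)
Op 6: place BB@(0,4)
Op 7: remove (3,0)
Per-piece attacks for W:
  WR@(2,2): attacks (2,3) (2,4) (2,1) (2,0) (3,2) (1,2) (0,2) [ray(0,1) blocked at (2,4); ray(1,0) blocked at (3,2)]
  WR@(3,2): attacks (3,3) (3,4) (3,1) (3,0) (4,2) (2,2) [ray(-1,0) blocked at (2,2)]
  WR@(4,0): attacks (4,1) (4,2) (4,3) (4,4) (3,0) (2,0) (1,0) (0,0)
W attacks (3,3): yes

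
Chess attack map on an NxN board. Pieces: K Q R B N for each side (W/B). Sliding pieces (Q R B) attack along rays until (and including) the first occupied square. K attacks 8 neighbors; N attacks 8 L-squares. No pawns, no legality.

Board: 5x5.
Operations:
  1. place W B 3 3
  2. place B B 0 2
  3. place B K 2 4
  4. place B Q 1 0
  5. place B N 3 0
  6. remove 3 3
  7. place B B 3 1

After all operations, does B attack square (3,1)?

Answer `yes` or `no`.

Answer: no

Derivation:
Op 1: place WB@(3,3)
Op 2: place BB@(0,2)
Op 3: place BK@(2,4)
Op 4: place BQ@(1,0)
Op 5: place BN@(3,0)
Op 6: remove (3,3)
Op 7: place BB@(3,1)
Per-piece attacks for B:
  BB@(0,2): attacks (1,3) (2,4) (1,1) (2,0) [ray(1,1) blocked at (2,4)]
  BQ@(1,0): attacks (1,1) (1,2) (1,3) (1,4) (2,0) (3,0) (0,0) (2,1) (3,2) (4,3) (0,1) [ray(1,0) blocked at (3,0)]
  BK@(2,4): attacks (2,3) (3,4) (1,4) (3,3) (1,3)
  BN@(3,0): attacks (4,2) (2,2) (1,1)
  BB@(3,1): attacks (4,2) (4,0) (2,2) (1,3) (0,4) (2,0)
B attacks (3,1): no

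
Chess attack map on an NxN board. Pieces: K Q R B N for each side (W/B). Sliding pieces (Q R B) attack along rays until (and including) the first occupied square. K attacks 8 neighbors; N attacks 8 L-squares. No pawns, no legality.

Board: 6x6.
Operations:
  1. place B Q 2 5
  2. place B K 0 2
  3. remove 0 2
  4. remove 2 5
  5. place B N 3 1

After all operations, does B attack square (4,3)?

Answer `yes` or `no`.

Op 1: place BQ@(2,5)
Op 2: place BK@(0,2)
Op 3: remove (0,2)
Op 4: remove (2,5)
Op 5: place BN@(3,1)
Per-piece attacks for B:
  BN@(3,1): attacks (4,3) (5,2) (2,3) (1,2) (5,0) (1,0)
B attacks (4,3): yes

Answer: yes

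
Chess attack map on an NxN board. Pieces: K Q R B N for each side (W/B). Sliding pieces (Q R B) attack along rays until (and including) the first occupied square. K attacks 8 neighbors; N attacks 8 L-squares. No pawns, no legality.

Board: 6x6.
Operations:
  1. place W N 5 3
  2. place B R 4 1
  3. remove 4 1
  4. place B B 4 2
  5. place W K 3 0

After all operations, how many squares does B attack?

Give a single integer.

Op 1: place WN@(5,3)
Op 2: place BR@(4,1)
Op 3: remove (4,1)
Op 4: place BB@(4,2)
Op 5: place WK@(3,0)
Per-piece attacks for B:
  BB@(4,2): attacks (5,3) (5,1) (3,3) (2,4) (1,5) (3,1) (2,0) [ray(1,1) blocked at (5,3)]
Union (7 distinct): (1,5) (2,0) (2,4) (3,1) (3,3) (5,1) (5,3)

Answer: 7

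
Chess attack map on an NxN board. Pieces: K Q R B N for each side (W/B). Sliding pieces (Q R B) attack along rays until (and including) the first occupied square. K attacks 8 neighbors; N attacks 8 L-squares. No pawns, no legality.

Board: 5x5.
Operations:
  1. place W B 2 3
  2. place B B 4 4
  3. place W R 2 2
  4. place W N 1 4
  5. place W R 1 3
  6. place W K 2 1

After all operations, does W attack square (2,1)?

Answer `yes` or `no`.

Op 1: place WB@(2,3)
Op 2: place BB@(4,4)
Op 3: place WR@(2,2)
Op 4: place WN@(1,4)
Op 5: place WR@(1,3)
Op 6: place WK@(2,1)
Per-piece attacks for W:
  WR@(1,3): attacks (1,4) (1,2) (1,1) (1,0) (2,3) (0,3) [ray(0,1) blocked at (1,4); ray(1,0) blocked at (2,3)]
  WN@(1,4): attacks (2,2) (3,3) (0,2)
  WK@(2,1): attacks (2,2) (2,0) (3,1) (1,1) (3,2) (3,0) (1,2) (1,0)
  WR@(2,2): attacks (2,3) (2,1) (3,2) (4,2) (1,2) (0,2) [ray(0,1) blocked at (2,3); ray(0,-1) blocked at (2,1)]
  WB@(2,3): attacks (3,4) (3,2) (4,1) (1,4) (1,2) (0,1) [ray(-1,1) blocked at (1,4)]
W attacks (2,1): yes

Answer: yes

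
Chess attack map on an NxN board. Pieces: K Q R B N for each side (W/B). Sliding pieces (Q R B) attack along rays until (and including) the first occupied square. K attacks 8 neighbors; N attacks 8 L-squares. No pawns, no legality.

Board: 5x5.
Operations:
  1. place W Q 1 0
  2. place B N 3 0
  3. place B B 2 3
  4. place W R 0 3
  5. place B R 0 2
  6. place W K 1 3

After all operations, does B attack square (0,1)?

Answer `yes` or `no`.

Answer: yes

Derivation:
Op 1: place WQ@(1,0)
Op 2: place BN@(3,0)
Op 3: place BB@(2,3)
Op 4: place WR@(0,3)
Op 5: place BR@(0,2)
Op 6: place WK@(1,3)
Per-piece attacks for B:
  BR@(0,2): attacks (0,3) (0,1) (0,0) (1,2) (2,2) (3,2) (4,2) [ray(0,1) blocked at (0,3)]
  BB@(2,3): attacks (3,4) (3,2) (4,1) (1,4) (1,2) (0,1)
  BN@(3,0): attacks (4,2) (2,2) (1,1)
B attacks (0,1): yes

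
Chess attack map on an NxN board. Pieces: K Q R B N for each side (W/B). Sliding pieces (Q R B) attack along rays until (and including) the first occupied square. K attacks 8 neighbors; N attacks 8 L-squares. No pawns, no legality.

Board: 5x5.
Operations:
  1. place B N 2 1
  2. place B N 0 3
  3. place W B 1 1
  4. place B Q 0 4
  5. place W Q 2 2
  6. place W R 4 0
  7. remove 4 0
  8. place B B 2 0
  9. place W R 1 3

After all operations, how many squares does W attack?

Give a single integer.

Op 1: place BN@(2,1)
Op 2: place BN@(0,3)
Op 3: place WB@(1,1)
Op 4: place BQ@(0,4)
Op 5: place WQ@(2,2)
Op 6: place WR@(4,0)
Op 7: remove (4,0)
Op 8: place BB@(2,0)
Op 9: place WR@(1,3)
Per-piece attacks for W:
  WB@(1,1): attacks (2,2) (2,0) (0,2) (0,0) [ray(1,1) blocked at (2,2); ray(1,-1) blocked at (2,0)]
  WR@(1,3): attacks (1,4) (1,2) (1,1) (2,3) (3,3) (4,3) (0,3) [ray(0,-1) blocked at (1,1); ray(-1,0) blocked at (0,3)]
  WQ@(2,2): attacks (2,3) (2,4) (2,1) (3,2) (4,2) (1,2) (0,2) (3,3) (4,4) (3,1) (4,0) (1,3) (1,1) [ray(0,-1) blocked at (2,1); ray(-1,1) blocked at (1,3); ray(-1,-1) blocked at (1,1)]
Union (19 distinct): (0,0) (0,2) (0,3) (1,1) (1,2) (1,3) (1,4) (2,0) (2,1) (2,2) (2,3) (2,4) (3,1) (3,2) (3,3) (4,0) (4,2) (4,3) (4,4)

Answer: 19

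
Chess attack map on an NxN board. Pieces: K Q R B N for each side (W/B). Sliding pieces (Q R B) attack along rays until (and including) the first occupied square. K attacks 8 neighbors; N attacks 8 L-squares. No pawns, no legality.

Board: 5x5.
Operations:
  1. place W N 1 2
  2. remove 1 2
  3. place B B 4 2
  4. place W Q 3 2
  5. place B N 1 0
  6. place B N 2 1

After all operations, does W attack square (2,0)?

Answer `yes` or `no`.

Op 1: place WN@(1,2)
Op 2: remove (1,2)
Op 3: place BB@(4,2)
Op 4: place WQ@(3,2)
Op 5: place BN@(1,0)
Op 6: place BN@(2,1)
Per-piece attacks for W:
  WQ@(3,2): attacks (3,3) (3,4) (3,1) (3,0) (4,2) (2,2) (1,2) (0,2) (4,3) (4,1) (2,3) (1,4) (2,1) [ray(1,0) blocked at (4,2); ray(-1,-1) blocked at (2,1)]
W attacks (2,0): no

Answer: no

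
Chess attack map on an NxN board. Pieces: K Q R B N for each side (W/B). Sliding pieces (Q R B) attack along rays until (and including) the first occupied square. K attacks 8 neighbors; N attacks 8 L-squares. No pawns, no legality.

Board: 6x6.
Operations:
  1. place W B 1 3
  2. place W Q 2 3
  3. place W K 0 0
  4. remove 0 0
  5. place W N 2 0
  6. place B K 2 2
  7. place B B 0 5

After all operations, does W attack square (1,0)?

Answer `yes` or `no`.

Op 1: place WB@(1,3)
Op 2: place WQ@(2,3)
Op 3: place WK@(0,0)
Op 4: remove (0,0)
Op 5: place WN@(2,0)
Op 6: place BK@(2,2)
Op 7: place BB@(0,5)
Per-piece attacks for W:
  WB@(1,3): attacks (2,4) (3,5) (2,2) (0,4) (0,2) [ray(1,-1) blocked at (2,2)]
  WN@(2,0): attacks (3,2) (4,1) (1,2) (0,1)
  WQ@(2,3): attacks (2,4) (2,5) (2,2) (3,3) (4,3) (5,3) (1,3) (3,4) (4,5) (3,2) (4,1) (5,0) (1,4) (0,5) (1,2) (0,1) [ray(0,-1) blocked at (2,2); ray(-1,0) blocked at (1,3); ray(-1,1) blocked at (0,5)]
W attacks (1,0): no

Answer: no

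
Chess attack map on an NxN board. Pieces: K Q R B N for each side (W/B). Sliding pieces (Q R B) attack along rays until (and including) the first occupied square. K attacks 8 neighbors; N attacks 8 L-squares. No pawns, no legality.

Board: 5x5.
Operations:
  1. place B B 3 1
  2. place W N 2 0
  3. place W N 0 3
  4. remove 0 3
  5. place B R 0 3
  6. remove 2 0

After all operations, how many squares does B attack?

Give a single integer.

Op 1: place BB@(3,1)
Op 2: place WN@(2,0)
Op 3: place WN@(0,3)
Op 4: remove (0,3)
Op 5: place BR@(0,3)
Op 6: remove (2,0)
Per-piece attacks for B:
  BR@(0,3): attacks (0,4) (0,2) (0,1) (0,0) (1,3) (2,3) (3,3) (4,3)
  BB@(3,1): attacks (4,2) (4,0) (2,2) (1,3) (0,4) (2,0)
Union (12 distinct): (0,0) (0,1) (0,2) (0,4) (1,3) (2,0) (2,2) (2,3) (3,3) (4,0) (4,2) (4,3)

Answer: 12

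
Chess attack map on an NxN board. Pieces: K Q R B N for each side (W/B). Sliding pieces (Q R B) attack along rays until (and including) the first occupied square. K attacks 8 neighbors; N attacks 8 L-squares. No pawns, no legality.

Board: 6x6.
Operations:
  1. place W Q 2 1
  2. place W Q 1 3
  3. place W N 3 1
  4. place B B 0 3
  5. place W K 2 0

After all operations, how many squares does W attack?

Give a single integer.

Answer: 25

Derivation:
Op 1: place WQ@(2,1)
Op 2: place WQ@(1,3)
Op 3: place WN@(3,1)
Op 4: place BB@(0,3)
Op 5: place WK@(2,0)
Per-piece attacks for W:
  WQ@(1,3): attacks (1,4) (1,5) (1,2) (1,1) (1,0) (2,3) (3,3) (4,3) (5,3) (0,3) (2,4) (3,5) (2,2) (3,1) (0,4) (0,2) [ray(-1,0) blocked at (0,3); ray(1,-1) blocked at (3,1)]
  WK@(2,0): attacks (2,1) (3,0) (1,0) (3,1) (1,1)
  WQ@(2,1): attacks (2,2) (2,3) (2,4) (2,5) (2,0) (3,1) (1,1) (0,1) (3,2) (4,3) (5,4) (3,0) (1,2) (0,3) (1,0) [ray(0,-1) blocked at (2,0); ray(1,0) blocked at (3,1); ray(-1,1) blocked at (0,3)]
  WN@(3,1): attacks (4,3) (5,2) (2,3) (1,2) (5,0) (1,0)
Union (25 distinct): (0,1) (0,2) (0,3) (0,4) (1,0) (1,1) (1,2) (1,4) (1,5) (2,0) (2,1) (2,2) (2,3) (2,4) (2,5) (3,0) (3,1) (3,2) (3,3) (3,5) (4,3) (5,0) (5,2) (5,3) (5,4)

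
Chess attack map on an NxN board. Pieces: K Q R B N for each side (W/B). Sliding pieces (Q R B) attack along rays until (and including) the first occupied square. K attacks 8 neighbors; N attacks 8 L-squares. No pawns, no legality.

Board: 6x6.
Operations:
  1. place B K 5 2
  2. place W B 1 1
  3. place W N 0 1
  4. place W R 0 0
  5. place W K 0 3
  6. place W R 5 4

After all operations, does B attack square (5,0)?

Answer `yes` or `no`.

Op 1: place BK@(5,2)
Op 2: place WB@(1,1)
Op 3: place WN@(0,1)
Op 4: place WR@(0,0)
Op 5: place WK@(0,3)
Op 6: place WR@(5,4)
Per-piece attacks for B:
  BK@(5,2): attacks (5,3) (5,1) (4,2) (4,3) (4,1)
B attacks (5,0): no

Answer: no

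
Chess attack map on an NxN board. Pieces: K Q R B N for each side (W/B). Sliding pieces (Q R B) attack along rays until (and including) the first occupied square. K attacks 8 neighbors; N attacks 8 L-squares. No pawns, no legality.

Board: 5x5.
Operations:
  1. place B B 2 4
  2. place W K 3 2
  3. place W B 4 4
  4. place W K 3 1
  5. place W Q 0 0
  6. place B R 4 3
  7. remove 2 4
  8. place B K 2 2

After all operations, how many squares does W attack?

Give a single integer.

Answer: 18

Derivation:
Op 1: place BB@(2,4)
Op 2: place WK@(3,2)
Op 3: place WB@(4,4)
Op 4: place WK@(3,1)
Op 5: place WQ@(0,0)
Op 6: place BR@(4,3)
Op 7: remove (2,4)
Op 8: place BK@(2,2)
Per-piece attacks for W:
  WQ@(0,0): attacks (0,1) (0,2) (0,3) (0,4) (1,0) (2,0) (3,0) (4,0) (1,1) (2,2) [ray(1,1) blocked at (2,2)]
  WK@(3,1): attacks (3,2) (3,0) (4,1) (2,1) (4,2) (4,0) (2,2) (2,0)
  WK@(3,2): attacks (3,3) (3,1) (4,2) (2,2) (4,3) (4,1) (2,3) (2,1)
  WB@(4,4): attacks (3,3) (2,2) [ray(-1,-1) blocked at (2,2)]
Union (18 distinct): (0,1) (0,2) (0,3) (0,4) (1,0) (1,1) (2,0) (2,1) (2,2) (2,3) (3,0) (3,1) (3,2) (3,3) (4,0) (4,1) (4,2) (4,3)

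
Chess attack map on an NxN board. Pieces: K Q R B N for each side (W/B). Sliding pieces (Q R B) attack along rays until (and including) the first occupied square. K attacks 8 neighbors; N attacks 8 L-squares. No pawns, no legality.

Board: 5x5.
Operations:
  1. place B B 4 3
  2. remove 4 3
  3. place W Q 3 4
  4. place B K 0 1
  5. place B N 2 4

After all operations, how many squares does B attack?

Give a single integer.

Op 1: place BB@(4,3)
Op 2: remove (4,3)
Op 3: place WQ@(3,4)
Op 4: place BK@(0,1)
Op 5: place BN@(2,4)
Per-piece attacks for B:
  BK@(0,1): attacks (0,2) (0,0) (1,1) (1,2) (1,0)
  BN@(2,4): attacks (3,2) (4,3) (1,2) (0,3)
Union (8 distinct): (0,0) (0,2) (0,3) (1,0) (1,1) (1,2) (3,2) (4,3)

Answer: 8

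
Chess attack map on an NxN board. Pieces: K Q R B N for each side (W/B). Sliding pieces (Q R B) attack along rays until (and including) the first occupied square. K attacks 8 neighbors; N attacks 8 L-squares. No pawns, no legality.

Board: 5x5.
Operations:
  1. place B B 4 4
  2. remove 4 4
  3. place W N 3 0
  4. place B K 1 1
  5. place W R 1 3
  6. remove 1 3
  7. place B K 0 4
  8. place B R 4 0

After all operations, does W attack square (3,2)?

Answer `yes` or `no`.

Op 1: place BB@(4,4)
Op 2: remove (4,4)
Op 3: place WN@(3,0)
Op 4: place BK@(1,1)
Op 5: place WR@(1,3)
Op 6: remove (1,3)
Op 7: place BK@(0,4)
Op 8: place BR@(4,0)
Per-piece attacks for W:
  WN@(3,0): attacks (4,2) (2,2) (1,1)
W attacks (3,2): no

Answer: no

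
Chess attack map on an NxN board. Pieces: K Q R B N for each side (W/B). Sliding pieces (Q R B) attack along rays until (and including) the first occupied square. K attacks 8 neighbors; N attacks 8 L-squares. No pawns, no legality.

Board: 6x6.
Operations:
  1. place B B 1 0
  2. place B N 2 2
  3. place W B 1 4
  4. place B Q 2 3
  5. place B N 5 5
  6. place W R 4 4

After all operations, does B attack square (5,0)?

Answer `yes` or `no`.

Answer: yes

Derivation:
Op 1: place BB@(1,0)
Op 2: place BN@(2,2)
Op 3: place WB@(1,4)
Op 4: place BQ@(2,3)
Op 5: place BN@(5,5)
Op 6: place WR@(4,4)
Per-piece attacks for B:
  BB@(1,0): attacks (2,1) (3,2) (4,3) (5,4) (0,1)
  BN@(2,2): attacks (3,4) (4,3) (1,4) (0,3) (3,0) (4,1) (1,0) (0,1)
  BQ@(2,3): attacks (2,4) (2,5) (2,2) (3,3) (4,3) (5,3) (1,3) (0,3) (3,4) (4,5) (3,2) (4,1) (5,0) (1,4) (1,2) (0,1) [ray(0,-1) blocked at (2,2); ray(-1,1) blocked at (1,4)]
  BN@(5,5): attacks (4,3) (3,4)
B attacks (5,0): yes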